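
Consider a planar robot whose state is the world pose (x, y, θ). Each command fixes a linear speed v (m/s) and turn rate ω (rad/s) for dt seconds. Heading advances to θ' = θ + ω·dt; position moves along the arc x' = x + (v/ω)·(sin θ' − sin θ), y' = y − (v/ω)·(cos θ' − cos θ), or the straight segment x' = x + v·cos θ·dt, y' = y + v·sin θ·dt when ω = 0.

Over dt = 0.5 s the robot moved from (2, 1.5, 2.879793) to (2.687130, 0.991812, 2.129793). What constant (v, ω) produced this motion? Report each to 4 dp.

Δθ = 2.129793 − 2.879793 = -0.750000
ω = Δθ/dt = -0.750000/0.5 = -1.5000
R = Δx/(sin θ' − sin θ) = 1.1667
v = R·ω = 1.1667·-1.5000 = -1.7500

v = -1.7500, ω = -1.5000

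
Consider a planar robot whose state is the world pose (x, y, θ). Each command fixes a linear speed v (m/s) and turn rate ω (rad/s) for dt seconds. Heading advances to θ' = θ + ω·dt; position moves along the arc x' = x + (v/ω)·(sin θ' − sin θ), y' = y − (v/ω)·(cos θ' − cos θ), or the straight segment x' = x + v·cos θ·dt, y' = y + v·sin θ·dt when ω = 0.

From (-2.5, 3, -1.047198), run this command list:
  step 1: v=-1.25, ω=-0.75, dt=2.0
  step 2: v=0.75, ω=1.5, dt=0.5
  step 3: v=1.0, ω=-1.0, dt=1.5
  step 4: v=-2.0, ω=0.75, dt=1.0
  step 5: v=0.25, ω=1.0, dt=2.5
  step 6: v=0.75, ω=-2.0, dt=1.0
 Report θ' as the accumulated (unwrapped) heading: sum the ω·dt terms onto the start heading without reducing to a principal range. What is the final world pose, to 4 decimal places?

(-0.9763, 3.5704, -2.0472)

step 1: θ'=-2.5472 (R=1.6667) → pose (-1.9900, 5.2141, -2.5472)
step 2: θ'=-1.7972 (R=0.5000) → pose (-2.1972, 4.9121, -1.7972)
step 3: θ'=-3.2972 (R=-1.0000) → pose (-3.3267, 4.1487, -3.2972)
step 4: θ'=-2.5472 (R=-2.6667) → pose (-1.4200, 4.5738, -2.5472)
step 5: θ'=-0.0472 (R=0.2500) → pose (-1.2918, 4.1170, -0.0472)
step 6: θ'=-2.0472 (R=-0.3750) → pose (-0.9763, 3.5704, -2.0472)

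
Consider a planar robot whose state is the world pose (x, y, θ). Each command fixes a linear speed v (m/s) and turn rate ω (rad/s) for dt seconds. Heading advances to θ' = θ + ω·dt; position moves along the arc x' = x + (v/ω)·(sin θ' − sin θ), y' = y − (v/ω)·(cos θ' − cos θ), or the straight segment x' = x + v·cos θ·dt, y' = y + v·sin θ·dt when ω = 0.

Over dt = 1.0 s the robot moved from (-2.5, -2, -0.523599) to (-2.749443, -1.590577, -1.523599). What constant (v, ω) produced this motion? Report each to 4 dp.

v = -0.5000, ω = -1.0000

Δθ = -1.523599 − -0.523599 = -1.000000
ω = Δθ/dt = -1.000000/1.0 = -1.0000
R = −Δy/(cos θ' − cos θ) = 0.5000
v = R·ω = 0.5000·-1.0000 = -0.5000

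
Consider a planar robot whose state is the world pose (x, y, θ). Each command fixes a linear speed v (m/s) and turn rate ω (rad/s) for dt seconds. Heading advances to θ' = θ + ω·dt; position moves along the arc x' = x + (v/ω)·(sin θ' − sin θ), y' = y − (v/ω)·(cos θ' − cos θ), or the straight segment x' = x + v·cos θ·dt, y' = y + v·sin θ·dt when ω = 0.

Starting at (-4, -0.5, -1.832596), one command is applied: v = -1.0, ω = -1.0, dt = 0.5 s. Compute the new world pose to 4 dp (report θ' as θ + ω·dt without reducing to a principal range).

(-3.7577, -0.0686, -2.3326)

θ' = -1.8326 + -1.0·0.5 = -2.3326
R = v/ω = -1.0/-1.0 = 1.0000
x' = -4 + 1.0000·(sin -2.3326 − sin -1.8326) = -3.7577
y' = -0.5 − 1.0000·(cos -2.3326 − cos -1.8326) = -0.0686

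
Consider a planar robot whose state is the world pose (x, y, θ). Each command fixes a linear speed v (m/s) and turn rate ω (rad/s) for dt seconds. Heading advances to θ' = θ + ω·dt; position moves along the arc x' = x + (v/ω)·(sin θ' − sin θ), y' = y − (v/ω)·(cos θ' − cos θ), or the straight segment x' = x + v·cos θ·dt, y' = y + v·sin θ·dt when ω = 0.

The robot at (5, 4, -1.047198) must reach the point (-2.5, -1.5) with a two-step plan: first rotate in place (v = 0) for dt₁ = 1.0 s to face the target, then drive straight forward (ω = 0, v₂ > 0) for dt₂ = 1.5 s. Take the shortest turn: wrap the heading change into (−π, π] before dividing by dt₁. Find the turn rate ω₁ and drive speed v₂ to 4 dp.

ω₁ = -1.4616, v₂ = 6.2004

heading to target = atan2(-1.5−4, -2.5−5) = -2.5088
Δθ = wrap(-2.5088 − -1.0472) = -1.4616; ω₁ = Δθ/dt₁ = -1.4616
distance = √((-2.5−5)² + (-1.5−4)²) = 9.3005; v₂ = distance/dt₂ = 6.2004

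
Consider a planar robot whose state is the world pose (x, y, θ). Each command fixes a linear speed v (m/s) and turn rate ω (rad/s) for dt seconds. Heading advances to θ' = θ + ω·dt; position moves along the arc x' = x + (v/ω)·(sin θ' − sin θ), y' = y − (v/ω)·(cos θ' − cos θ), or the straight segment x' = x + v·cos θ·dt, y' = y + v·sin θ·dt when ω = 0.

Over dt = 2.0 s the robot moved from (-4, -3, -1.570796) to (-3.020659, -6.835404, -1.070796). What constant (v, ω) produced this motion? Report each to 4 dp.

Δθ = -1.070796 − -1.570796 = 0.500000
ω = Δθ/dt = 0.500000/2.0 = 0.2500
R = −Δy/(cos θ' − cos θ) = 8.0000
v = R·ω = 8.0000·0.2500 = 2.0000

v = 2.0000, ω = 0.2500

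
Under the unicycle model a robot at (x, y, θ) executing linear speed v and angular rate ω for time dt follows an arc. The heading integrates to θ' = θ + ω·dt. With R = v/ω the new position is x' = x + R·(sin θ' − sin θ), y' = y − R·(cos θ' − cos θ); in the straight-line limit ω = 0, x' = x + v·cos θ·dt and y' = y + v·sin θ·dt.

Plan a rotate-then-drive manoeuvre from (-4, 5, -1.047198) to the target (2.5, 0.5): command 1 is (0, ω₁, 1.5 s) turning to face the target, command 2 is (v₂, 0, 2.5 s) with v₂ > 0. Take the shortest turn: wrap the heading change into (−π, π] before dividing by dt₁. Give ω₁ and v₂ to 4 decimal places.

heading to target = atan2(0.5−5, 2.5−-4) = -0.6055
Δθ = wrap(-0.6055 − -1.0472) = 0.4417; ω₁ = Δθ/dt₁ = 0.2944
distance = √((2.5−-4)² + (0.5−5)²) = 7.9057; v₂ = distance/dt₂ = 3.1623

ω₁ = 0.2944, v₂ = 3.1623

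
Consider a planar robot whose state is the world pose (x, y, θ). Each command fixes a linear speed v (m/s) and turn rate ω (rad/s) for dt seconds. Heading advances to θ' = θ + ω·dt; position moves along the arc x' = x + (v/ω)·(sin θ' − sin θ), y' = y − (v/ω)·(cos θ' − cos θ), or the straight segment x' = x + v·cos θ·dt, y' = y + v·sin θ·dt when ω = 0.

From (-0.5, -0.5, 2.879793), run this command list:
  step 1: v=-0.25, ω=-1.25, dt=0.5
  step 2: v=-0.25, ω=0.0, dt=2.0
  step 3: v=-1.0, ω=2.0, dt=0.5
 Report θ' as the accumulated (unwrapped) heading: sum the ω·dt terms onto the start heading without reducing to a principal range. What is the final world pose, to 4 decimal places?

step 1: θ'=2.2548 (R=0.2000) → pose (-0.3968, -0.5668, 2.2548)
step 2: θ'=2.2548 (straight) → pose (-0.0808, -0.9543, 2.2548)
step 3: θ'=3.2548 (R=-0.5000) → pose (0.3632, -1.1352, 3.2548)

(0.3632, -1.1352, 3.2548)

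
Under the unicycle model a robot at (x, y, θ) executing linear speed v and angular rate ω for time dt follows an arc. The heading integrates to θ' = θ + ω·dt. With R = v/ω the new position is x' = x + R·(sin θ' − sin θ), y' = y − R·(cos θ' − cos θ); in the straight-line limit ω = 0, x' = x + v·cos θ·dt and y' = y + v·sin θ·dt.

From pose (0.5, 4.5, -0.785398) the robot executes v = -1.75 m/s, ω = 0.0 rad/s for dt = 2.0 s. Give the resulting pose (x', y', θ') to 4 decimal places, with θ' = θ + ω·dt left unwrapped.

θ' = -0.7854 + 0.0·2.0 = -0.7854
ω = 0 → straight: x' = 0.5 + -1.75·cos(-0.7854)·2.0 = -1.9749
y' = 4.5 + -1.75·sin(-0.7854)·2.0 = 6.9749

(-1.9749, 6.9749, -0.7854)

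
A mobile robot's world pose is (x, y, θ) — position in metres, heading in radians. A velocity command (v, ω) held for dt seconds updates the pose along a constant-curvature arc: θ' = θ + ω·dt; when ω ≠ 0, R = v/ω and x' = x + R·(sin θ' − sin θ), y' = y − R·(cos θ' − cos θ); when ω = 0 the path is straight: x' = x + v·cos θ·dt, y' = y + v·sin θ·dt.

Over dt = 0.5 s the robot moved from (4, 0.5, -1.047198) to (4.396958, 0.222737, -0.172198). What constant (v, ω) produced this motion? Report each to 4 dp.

Δθ = -0.172198 − -1.047198 = 0.875000
ω = Δθ/dt = 0.875000/0.5 = 1.7500
R = Δx/(sin θ' − sin θ) = 0.5714
v = R·ω = 0.5714·1.7500 = 1.0000

v = 1.0000, ω = 1.7500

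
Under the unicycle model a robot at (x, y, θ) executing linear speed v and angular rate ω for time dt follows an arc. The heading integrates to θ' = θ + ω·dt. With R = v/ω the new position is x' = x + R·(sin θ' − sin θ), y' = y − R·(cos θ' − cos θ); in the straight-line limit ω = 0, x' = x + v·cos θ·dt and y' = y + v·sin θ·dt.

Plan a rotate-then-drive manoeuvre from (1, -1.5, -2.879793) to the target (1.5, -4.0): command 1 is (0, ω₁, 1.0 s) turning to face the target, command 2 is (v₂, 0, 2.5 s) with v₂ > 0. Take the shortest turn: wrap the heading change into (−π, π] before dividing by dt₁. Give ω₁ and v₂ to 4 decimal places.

ω₁ = 1.5064, v₂ = 1.0198

heading to target = atan2(-4−-1.5, 1.5−1) = -1.3734
Δθ = wrap(-1.3734 − -2.8798) = 1.5064; ω₁ = Δθ/dt₁ = 1.5064
distance = √((1.5−1)² + (-4−-1.5)²) = 2.5495; v₂ = distance/dt₂ = 1.0198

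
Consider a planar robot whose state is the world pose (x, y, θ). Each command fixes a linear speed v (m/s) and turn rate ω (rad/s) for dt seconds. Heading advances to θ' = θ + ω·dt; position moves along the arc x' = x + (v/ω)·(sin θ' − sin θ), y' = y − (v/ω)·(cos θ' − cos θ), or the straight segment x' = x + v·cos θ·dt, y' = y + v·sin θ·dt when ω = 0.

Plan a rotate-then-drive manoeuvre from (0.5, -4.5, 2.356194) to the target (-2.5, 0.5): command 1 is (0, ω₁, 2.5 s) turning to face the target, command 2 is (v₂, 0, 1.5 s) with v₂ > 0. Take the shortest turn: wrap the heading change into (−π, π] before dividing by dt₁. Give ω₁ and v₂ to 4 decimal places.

heading to target = atan2(0.5−-4.5, -2.5−0.5) = 2.1112
Δθ = wrap(2.1112 − 2.3562) = -0.2450; ω₁ = Δθ/dt₁ = -0.0980
distance = √((-2.5−0.5)² + (0.5−-4.5)²) = 5.8310; v₂ = distance/dt₂ = 3.8873

ω₁ = -0.0980, v₂ = 3.8873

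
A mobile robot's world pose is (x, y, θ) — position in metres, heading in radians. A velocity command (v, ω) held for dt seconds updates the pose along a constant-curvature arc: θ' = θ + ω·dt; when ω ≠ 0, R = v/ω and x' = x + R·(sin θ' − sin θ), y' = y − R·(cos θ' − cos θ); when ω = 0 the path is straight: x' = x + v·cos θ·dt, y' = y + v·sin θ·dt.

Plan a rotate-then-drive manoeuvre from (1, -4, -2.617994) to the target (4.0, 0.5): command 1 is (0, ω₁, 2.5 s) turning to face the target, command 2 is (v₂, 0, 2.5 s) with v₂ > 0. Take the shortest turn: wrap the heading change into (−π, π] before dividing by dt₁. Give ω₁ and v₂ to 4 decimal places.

ω₁ = -1.0730, v₂ = 2.1633

heading to target = atan2(0.5−-4, 4−1) = 0.9828
Δθ = wrap(0.9828 − -2.6180) = -2.6824; ω₁ = Δθ/dt₁ = -1.0730
distance = √((4−1)² + (0.5−-4)²) = 5.4083; v₂ = distance/dt₂ = 2.1633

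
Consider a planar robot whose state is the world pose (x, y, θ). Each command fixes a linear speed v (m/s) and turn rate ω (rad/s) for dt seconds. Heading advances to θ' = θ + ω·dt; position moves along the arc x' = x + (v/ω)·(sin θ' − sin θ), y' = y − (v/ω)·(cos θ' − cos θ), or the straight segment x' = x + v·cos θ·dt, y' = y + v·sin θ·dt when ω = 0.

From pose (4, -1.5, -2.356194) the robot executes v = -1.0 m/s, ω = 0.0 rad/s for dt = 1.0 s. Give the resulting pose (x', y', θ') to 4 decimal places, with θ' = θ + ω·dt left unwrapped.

θ' = -2.3562 + 0.0·1.0 = -2.3562
ω = 0 → straight: x' = 4 + -1.0·cos(-2.3562)·1.0 = 4.7071
y' = -1.5 + -1.0·sin(-2.3562)·1.0 = -0.7929

(4.7071, -0.7929, -2.3562)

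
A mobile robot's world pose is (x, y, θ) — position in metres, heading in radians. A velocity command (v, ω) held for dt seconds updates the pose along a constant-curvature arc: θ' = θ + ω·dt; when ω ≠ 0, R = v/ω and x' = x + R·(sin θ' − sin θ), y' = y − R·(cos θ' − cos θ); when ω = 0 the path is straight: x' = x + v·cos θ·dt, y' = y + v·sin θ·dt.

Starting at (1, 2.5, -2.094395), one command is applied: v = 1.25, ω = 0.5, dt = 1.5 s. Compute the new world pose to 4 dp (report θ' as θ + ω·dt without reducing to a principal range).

θ' = -2.0944 + 0.5·1.5 = -1.3444
R = v/ω = 1.25/0.5 = 2.5000
x' = 1 + 2.5000·(sin -1.3444 − sin -2.0944) = 0.7289
y' = 2.5 − 2.5000·(cos -1.3444 − cos -2.0944) = 0.6888

(0.7289, 0.6888, -1.3444)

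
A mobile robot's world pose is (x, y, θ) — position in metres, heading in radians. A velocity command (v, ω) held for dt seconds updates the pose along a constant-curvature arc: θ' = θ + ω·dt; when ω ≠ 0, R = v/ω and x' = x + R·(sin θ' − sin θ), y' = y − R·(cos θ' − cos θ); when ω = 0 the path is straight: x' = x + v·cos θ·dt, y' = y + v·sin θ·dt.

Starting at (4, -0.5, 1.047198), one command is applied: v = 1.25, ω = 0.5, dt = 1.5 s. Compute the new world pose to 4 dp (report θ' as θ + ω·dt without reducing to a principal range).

θ' = 1.0472 + 0.5·1.5 = 1.7972
R = v/ω = 1.25/0.5 = 2.5000
x' = 4 + 2.5000·(sin 1.7972 − sin 1.0472) = 4.2711
y' = -0.5 − 2.5000·(cos 1.7972 − cos 1.0472) = 1.3112

(4.2711, 1.3112, 1.7972)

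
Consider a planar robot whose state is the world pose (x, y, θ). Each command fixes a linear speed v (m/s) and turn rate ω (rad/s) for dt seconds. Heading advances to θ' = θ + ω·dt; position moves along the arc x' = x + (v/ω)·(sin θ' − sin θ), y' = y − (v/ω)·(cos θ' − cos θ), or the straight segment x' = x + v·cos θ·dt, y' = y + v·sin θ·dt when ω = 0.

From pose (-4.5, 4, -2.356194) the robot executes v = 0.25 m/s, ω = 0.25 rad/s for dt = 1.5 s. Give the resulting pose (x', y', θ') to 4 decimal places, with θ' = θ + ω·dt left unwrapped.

θ' = -2.3562 + 0.25·1.5 = -1.9812
R = v/ω = 0.25/0.25 = 1.0000
x' = -4.5 + 1.0000·(sin -1.9812 − sin -2.3562) = -4.7099
y' = 4 − 1.0000·(cos -1.9812 − cos -2.3562) = 3.6919

(-4.7099, 3.6919, -1.9812)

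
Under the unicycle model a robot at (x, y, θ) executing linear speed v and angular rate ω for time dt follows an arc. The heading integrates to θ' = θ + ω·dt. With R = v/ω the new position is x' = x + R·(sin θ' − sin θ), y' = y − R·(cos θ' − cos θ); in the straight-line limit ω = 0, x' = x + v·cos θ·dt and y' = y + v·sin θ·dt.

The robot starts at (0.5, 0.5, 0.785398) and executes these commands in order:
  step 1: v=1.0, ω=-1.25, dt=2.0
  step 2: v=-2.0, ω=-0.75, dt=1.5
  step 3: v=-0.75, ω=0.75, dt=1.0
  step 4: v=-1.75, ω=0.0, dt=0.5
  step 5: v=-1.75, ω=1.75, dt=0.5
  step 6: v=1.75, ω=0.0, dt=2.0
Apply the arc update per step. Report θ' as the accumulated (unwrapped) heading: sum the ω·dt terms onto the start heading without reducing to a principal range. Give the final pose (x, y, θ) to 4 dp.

(5.9976, 0.7665, -1.2146)

step 1: θ'=-1.7146 (R=-0.8000) → pose (1.8574, -0.1803, -1.7146)
step 2: θ'=-2.8396 (R=2.6667) → pose (3.7034, 1.9835, -2.8396)
step 3: θ'=-2.0896 (R=-1.0000) → pose (4.2744, 2.4424, -2.0896)
step 4: θ'=-2.0896 (straight) → pose (4.7083, 3.2023, -2.0896)
step 5: θ'=-1.2146 (R=-1.0000) → pose (4.7771, 4.0468, -1.2146)
step 6: θ'=-1.2146 (straight) → pose (5.9976, 0.7665, -1.2146)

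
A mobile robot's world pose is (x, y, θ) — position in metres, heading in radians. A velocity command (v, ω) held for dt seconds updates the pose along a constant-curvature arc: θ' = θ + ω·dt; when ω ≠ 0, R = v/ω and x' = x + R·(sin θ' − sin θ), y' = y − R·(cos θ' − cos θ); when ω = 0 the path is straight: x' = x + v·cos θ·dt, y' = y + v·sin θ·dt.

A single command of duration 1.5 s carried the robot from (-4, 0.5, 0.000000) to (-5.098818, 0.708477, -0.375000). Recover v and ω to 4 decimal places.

Δθ = -0.375000 − 0.000000 = -0.375000
ω = Δθ/dt = -0.375000/1.5 = -0.2500
R = Δx/(sin θ' − sin θ) = 3.0000
v = R·ω = 3.0000·-0.2500 = -0.7500

v = -0.7500, ω = -0.2500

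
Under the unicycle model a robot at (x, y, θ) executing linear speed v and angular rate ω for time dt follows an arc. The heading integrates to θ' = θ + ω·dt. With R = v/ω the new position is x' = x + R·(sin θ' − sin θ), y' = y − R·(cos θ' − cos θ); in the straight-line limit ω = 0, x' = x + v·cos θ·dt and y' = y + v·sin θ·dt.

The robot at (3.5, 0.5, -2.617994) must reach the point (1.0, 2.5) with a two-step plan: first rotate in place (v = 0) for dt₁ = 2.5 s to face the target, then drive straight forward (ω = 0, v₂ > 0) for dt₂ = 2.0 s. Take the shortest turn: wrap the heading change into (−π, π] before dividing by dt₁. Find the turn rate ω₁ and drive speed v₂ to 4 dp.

heading to target = atan2(2.5−0.5, 1−3.5) = 2.4669
Δθ = wrap(2.4669 − -2.6180) = -1.1983; ω₁ = Δθ/dt₁ = -0.4793
distance = √((1−3.5)² + (2.5−0.5)²) = 3.2016; v₂ = distance/dt₂ = 1.6008

ω₁ = -0.4793, v₂ = 1.6008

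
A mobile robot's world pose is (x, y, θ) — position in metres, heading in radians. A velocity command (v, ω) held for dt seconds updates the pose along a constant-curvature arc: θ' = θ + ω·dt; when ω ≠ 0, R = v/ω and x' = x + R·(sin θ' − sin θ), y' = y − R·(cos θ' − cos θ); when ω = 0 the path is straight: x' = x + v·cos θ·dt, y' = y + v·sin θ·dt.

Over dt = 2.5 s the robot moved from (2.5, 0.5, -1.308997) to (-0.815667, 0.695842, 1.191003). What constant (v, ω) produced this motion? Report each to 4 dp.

v = -1.7500, ω = 1.0000

Δθ = 1.191003 − -1.308997 = 2.500000
ω = Δθ/dt = 2.500000/2.5 = 1.0000
R = Δx/(sin θ' − sin θ) = -1.7500
v = R·ω = -1.7500·1.0000 = -1.7500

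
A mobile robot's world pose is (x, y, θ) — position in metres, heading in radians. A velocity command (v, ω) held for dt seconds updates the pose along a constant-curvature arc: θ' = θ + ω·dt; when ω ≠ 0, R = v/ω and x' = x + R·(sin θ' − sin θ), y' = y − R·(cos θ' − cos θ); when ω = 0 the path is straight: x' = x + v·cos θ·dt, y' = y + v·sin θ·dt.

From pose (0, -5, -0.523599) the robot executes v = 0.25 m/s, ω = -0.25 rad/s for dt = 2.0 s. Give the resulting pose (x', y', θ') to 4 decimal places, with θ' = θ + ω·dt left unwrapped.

(0.3540, -5.3457, -1.0236)

θ' = -0.5236 + -0.25·2.0 = -1.0236
R = v/ω = 0.25/-0.25 = -1.0000
x' = 0 + -1.0000·(sin -1.0236 − sin -0.5236) = 0.3540
y' = -5 − -1.0000·(cos -1.0236 − cos -0.5236) = -5.3457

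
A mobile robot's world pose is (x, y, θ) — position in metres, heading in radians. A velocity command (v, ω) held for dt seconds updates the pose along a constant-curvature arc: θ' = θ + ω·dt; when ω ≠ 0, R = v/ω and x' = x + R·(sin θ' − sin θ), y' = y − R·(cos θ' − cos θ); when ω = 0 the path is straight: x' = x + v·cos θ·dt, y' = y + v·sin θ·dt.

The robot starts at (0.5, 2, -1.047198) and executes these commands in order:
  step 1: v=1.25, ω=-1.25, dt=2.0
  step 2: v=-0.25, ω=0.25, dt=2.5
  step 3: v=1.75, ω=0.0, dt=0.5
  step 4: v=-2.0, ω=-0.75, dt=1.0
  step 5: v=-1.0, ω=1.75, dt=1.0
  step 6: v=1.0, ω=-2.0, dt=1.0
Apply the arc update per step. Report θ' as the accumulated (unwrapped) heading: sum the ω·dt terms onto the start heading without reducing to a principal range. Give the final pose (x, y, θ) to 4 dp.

(0.9318, 0.1438, -3.9222)

step 1: θ'=-3.5472 (R=-1.0000) → pose (-0.7606, 0.5811, -3.5472)
step 2: θ'=-2.9222 (R=-1.0000) → pose (-0.1484, 0.5240, -2.9222)
step 3: θ'=-2.9222 (straight) → pose (-1.0024, 0.3335, -2.9222)
step 4: θ'=-3.6722 (R=2.6667) → pose (0.9274, 0.0308, -3.6722)
step 5: θ'=-1.9222 (R=-0.5714) → pose (1.7531, 0.3270, -1.9222)
step 6: θ'=-3.9222 (R=-0.5000) → pose (0.9318, 0.1438, -3.9222)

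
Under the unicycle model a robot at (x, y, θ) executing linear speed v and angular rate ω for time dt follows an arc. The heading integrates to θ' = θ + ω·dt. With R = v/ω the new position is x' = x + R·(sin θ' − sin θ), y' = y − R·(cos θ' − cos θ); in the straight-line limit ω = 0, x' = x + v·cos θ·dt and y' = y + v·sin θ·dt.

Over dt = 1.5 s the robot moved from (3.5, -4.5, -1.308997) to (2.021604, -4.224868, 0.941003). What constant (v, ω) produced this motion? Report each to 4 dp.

Δθ = 0.941003 − -1.308997 = 2.250000
ω = Δθ/dt = 2.250000/1.5 = 1.5000
R = Δx/(sin θ' − sin θ) = -0.8333
v = R·ω = -0.8333·1.5000 = -1.2500

v = -1.2500, ω = 1.5000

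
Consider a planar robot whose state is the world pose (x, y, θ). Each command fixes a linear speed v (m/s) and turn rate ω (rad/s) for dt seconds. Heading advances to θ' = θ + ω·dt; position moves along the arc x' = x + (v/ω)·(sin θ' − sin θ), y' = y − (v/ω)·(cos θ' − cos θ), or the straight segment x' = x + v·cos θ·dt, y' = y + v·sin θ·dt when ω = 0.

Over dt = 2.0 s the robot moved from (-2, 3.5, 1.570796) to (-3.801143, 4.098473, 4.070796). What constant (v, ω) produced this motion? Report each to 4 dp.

v = 1.2500, ω = 1.2500

Δθ = 4.070796 − 1.570796 = 2.500000
ω = Δθ/dt = 2.500000/2.0 = 1.2500
R = Δx/(sin θ' − sin θ) = 1.0000
v = R·ω = 1.0000·1.2500 = 1.2500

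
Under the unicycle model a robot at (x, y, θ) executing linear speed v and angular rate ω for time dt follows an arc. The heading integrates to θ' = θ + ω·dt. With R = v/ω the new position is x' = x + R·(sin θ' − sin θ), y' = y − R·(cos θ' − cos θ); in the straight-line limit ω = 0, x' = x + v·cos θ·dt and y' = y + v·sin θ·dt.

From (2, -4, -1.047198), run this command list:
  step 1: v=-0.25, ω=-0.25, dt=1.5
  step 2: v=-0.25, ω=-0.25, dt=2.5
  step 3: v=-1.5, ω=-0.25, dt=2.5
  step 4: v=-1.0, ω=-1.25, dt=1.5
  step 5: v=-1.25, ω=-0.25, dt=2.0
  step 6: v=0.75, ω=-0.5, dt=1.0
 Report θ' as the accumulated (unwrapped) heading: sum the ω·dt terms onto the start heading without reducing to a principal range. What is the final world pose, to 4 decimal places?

step 1: θ'=-1.4222 (R=1.0000) → pose (1.8770, -3.6481, -1.4222)
step 2: θ'=-2.0472 (R=1.0000) → pose (1.9774, -3.0414, -2.0472)
step 3: θ'=-2.6722 (R=6.0000) → pose (4.5952, -0.4419, -2.6722)
step 4: θ'=-4.5472 (R=0.8000) → pose (5.7462, -1.0238, -4.5472)
step 5: θ'=-5.0472 (R=5.0000) → pose (5.5366, -3.4889, -5.0472)
step 6: θ'=-5.5472 (R=-1.5000) → pose (5.9463, -2.8701, -5.5472)

(5.9463, -2.8701, -5.5472)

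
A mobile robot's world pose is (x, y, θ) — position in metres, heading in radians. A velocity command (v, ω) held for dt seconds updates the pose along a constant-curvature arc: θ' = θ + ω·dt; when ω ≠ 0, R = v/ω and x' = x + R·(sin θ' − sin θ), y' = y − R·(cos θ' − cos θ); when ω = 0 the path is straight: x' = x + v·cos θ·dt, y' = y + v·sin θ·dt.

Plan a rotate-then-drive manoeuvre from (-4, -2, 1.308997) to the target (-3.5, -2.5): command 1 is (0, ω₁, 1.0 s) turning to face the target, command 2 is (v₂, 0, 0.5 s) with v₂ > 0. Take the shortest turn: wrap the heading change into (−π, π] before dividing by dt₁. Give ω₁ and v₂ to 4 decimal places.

ω₁ = -2.0944, v₂ = 1.4142

heading to target = atan2(-2.5−-2, -3.5−-4) = -0.7854
Δθ = wrap(-0.7854 − 1.3090) = -2.0944; ω₁ = Δθ/dt₁ = -2.0944
distance = √((-3.5−-4)² + (-2.5−-2)²) = 0.7071; v₂ = distance/dt₂ = 1.4142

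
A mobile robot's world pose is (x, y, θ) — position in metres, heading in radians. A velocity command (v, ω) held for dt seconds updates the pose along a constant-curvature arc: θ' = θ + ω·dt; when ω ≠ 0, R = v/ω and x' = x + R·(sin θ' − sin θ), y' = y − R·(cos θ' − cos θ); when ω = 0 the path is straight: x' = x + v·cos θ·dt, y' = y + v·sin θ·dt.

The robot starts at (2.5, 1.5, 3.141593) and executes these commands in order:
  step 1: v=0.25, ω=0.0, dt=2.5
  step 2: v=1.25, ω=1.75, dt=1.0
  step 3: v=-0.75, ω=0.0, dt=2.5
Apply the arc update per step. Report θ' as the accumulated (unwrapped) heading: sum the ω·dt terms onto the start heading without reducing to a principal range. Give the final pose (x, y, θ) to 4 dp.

(0.8379, 2.5034, 4.8916)

step 1: θ'=3.1416 (straight) → pose (1.8750, 1.5000, 3.1416)
step 2: θ'=4.8916 (R=0.7143) → pose (1.1722, 0.6584, 4.8916)
step 3: θ'=4.8916 (straight) → pose (0.8379, 2.5034, 4.8916)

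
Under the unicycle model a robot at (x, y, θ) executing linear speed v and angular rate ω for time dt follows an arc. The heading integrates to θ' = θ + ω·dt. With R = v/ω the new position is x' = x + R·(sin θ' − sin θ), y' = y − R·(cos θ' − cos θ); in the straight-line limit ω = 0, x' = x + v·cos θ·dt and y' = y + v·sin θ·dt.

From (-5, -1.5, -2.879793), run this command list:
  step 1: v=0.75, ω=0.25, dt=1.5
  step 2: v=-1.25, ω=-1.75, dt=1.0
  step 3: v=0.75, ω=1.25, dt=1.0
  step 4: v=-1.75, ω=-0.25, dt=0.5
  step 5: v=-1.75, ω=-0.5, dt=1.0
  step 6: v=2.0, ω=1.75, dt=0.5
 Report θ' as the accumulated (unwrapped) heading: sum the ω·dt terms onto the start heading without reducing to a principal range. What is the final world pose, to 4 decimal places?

(-3.9742, -2.2098, -2.7548)

step 1: θ'=-2.5048 (R=3.0000) → pose (-6.0074, -1.9858, -2.5048)
step 2: θ'=-4.2548 (R=0.7143) → pose (-4.9419, -2.2445, -4.2548)
step 3: θ'=-3.0048 (R=0.6000) → pose (-5.5620, -1.9152, -3.0048)
step 4: θ'=-3.1298 (R=7.0000) → pose (-4.6900, -1.8503, -3.1298)
step 5: θ'=-3.6298 (R=3.5000) → pose (-3.0070, -2.2589, -3.6298)
step 6: θ'=-2.7548 (R=1.1429) → pose (-3.9742, -2.2098, -2.7548)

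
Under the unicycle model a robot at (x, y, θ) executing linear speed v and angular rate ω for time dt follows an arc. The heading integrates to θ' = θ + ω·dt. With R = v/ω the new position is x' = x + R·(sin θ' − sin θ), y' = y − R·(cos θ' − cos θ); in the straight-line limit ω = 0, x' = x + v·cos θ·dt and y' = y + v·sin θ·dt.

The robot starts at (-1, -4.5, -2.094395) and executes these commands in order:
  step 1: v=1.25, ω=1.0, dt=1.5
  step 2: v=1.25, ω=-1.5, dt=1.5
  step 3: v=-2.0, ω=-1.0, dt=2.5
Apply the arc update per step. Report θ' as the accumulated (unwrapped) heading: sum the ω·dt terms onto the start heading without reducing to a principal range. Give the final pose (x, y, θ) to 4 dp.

step 1: θ'=-0.5944 (R=1.2500) → pose (-0.6175, -6.1606, -0.5944)
step 2: θ'=-2.8444 (R=-0.8333) → pose (-0.8401, -7.6478, -2.8444)
step 3: θ'=-5.3444 (R=2.0000) → pose (1.3593, -10.7417, -5.3444)

(1.3593, -10.7417, -5.3444)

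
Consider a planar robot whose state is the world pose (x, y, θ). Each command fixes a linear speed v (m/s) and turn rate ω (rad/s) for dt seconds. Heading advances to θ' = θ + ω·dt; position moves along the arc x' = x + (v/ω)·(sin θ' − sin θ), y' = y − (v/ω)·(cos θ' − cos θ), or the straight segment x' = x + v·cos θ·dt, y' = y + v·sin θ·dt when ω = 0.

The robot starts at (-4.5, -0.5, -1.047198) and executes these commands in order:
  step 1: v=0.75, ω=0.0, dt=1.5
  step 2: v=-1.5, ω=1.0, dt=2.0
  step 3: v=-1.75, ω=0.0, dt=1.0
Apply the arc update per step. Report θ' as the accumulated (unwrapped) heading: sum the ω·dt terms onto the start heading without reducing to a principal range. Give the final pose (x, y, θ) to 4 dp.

(-7.4731, -2.7815, 0.9528)

step 1: θ'=-1.0472 (straight) → pose (-3.9375, -1.4743, -1.0472)
step 2: θ'=0.9528 (R=-1.5000) → pose (-6.4591, -1.3552, 0.9528)
step 3: θ'=0.9528 (straight) → pose (-7.4731, -2.7815, 0.9528)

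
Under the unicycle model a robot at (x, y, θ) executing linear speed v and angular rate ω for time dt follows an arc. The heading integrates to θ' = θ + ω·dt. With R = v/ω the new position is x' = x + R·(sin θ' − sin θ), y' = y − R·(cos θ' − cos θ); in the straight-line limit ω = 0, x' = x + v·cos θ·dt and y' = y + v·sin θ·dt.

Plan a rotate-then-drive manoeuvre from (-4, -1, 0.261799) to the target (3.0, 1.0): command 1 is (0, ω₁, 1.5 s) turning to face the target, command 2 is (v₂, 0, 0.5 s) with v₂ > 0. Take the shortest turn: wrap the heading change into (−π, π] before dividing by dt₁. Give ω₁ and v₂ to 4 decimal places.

heading to target = atan2(1−-1, 3−-4) = 0.2783
Δθ = wrap(0.2783 − 0.2618) = 0.0165; ω₁ = Δθ/dt₁ = 0.0110
distance = √((3−-4)² + (1−-1)²) = 7.2801; v₂ = distance/dt₂ = 14.5602

ω₁ = 0.0110, v₂ = 14.5602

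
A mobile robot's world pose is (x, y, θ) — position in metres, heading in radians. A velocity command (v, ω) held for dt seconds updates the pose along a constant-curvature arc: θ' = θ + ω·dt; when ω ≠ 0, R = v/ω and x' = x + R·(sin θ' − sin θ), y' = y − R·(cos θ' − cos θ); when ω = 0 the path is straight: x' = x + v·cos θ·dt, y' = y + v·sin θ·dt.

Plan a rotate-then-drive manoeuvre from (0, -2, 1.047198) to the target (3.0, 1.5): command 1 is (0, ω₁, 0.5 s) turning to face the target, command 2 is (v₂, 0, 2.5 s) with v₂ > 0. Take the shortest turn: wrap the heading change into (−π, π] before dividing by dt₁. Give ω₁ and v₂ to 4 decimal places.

ω₁ = -0.3701, v₂ = 1.8439

heading to target = atan2(1.5−-2, 3−0) = 0.8622
Δθ = wrap(0.8622 − 1.0472) = -0.1850; ω₁ = Δθ/dt₁ = -0.3701
distance = √((3−0)² + (1.5−-2)²) = 4.6098; v₂ = distance/dt₂ = 1.8439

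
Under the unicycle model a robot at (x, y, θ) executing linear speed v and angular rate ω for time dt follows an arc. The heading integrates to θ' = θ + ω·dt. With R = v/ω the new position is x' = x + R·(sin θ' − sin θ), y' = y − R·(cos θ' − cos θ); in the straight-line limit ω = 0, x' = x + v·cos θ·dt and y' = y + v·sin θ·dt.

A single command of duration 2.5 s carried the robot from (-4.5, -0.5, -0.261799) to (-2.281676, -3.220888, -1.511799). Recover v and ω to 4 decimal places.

v = 1.5000, ω = -0.5000

Δθ = -1.511799 − -0.261799 = -1.250000
ω = Δθ/dt = -1.250000/2.5 = -0.5000
R = −Δy/(cos θ' − cos θ) = -3.0000
v = R·ω = -3.0000·-0.5000 = 1.5000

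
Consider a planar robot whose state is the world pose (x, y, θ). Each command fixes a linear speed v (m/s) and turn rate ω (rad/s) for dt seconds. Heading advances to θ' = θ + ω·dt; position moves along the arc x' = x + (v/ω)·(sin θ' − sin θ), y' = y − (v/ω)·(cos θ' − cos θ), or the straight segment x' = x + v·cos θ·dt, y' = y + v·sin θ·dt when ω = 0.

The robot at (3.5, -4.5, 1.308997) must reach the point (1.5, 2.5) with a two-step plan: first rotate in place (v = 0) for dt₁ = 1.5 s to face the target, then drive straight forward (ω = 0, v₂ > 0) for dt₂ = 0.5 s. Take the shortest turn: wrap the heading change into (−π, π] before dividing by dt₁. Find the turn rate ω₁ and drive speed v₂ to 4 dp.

heading to target = atan2(2.5−-4.5, 1.5−3.5) = 1.8491
Δθ = wrap(1.8491 − 1.3090) = 0.5401; ω₁ = Δθ/dt₁ = 0.3601
distance = √((1.5−3.5)² + (2.5−-4.5)²) = 7.2801; v₂ = distance/dt₂ = 14.5602

ω₁ = 0.3601, v₂ = 14.5602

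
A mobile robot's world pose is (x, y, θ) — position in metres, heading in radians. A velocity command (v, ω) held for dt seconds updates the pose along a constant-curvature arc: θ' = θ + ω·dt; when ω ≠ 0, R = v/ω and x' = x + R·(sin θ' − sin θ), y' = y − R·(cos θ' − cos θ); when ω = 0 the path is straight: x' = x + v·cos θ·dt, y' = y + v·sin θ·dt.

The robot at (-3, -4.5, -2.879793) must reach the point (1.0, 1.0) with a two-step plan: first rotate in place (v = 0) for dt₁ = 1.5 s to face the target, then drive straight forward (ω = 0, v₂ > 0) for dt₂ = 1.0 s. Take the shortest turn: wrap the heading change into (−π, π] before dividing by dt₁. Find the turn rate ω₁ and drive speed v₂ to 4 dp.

ω₁ = -1.6409, v₂ = 6.8007

heading to target = atan2(1−-4.5, 1−-3) = 0.9420
Δθ = wrap(0.9420 − -2.8798) = -2.4614; ω₁ = Δθ/dt₁ = -1.6409
distance = √((1−-3)² + (1−-4.5)²) = 6.8007; v₂ = distance/dt₂ = 6.8007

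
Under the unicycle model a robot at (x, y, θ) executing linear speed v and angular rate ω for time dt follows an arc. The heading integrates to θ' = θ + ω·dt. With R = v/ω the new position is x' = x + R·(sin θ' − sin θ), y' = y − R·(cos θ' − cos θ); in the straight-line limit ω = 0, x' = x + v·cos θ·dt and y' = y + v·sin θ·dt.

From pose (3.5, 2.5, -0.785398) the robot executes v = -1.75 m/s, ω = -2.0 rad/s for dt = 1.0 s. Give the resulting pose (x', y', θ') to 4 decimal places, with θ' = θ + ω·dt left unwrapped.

(3.8136, 3.9388, -2.7854)

θ' = -0.7854 + -2.0·1.0 = -2.7854
R = v/ω = -1.75/-2.0 = 0.8750
x' = 3.5 + 0.8750·(sin -2.7854 − sin -0.7854) = 3.8136
y' = 2.5 − 0.8750·(cos -2.7854 − cos -0.7854) = 3.9388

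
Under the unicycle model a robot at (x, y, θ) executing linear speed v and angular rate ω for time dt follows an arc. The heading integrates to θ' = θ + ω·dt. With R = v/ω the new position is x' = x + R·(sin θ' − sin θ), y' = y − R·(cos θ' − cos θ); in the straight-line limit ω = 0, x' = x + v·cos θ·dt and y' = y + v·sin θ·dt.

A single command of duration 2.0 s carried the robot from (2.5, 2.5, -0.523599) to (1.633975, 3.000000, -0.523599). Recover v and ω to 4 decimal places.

Δθ = -0.523599 − -0.523599 = 0.000000
ω = Δθ/dt = 0.000000/2.0 = 0.0000
ω = 0 → v = (Δx·cos θ + Δy·sin θ)/dt = -0.5000

v = -0.5000, ω = 0.0000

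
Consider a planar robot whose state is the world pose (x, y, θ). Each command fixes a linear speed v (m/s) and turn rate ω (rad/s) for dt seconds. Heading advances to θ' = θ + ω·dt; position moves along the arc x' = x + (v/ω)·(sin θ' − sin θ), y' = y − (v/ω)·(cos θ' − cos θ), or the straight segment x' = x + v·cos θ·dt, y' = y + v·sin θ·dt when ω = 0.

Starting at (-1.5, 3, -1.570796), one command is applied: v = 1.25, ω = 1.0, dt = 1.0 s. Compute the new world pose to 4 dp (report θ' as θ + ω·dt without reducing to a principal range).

θ' = -1.5708 + 1.0·1.0 = -0.5708
R = v/ω = 1.25/1.0 = 1.2500
x' = -1.5 + 1.2500·(sin -0.5708 − sin -1.5708) = -0.9254
y' = 3 − 1.2500·(cos -0.5708 − cos -1.5708) = 1.9482

(-0.9254, 1.9482, -0.5708)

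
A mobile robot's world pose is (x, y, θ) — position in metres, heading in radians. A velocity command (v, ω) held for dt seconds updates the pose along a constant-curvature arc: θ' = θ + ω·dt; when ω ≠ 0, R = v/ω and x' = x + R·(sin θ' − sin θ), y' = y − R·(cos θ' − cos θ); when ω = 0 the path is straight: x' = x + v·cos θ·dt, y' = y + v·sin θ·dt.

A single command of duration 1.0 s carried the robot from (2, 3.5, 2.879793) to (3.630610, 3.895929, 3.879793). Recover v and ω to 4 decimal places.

Δθ = 3.879793 − 2.879793 = 1.000000
ω = Δθ/dt = 1.000000/1.0 = 1.0000
R = Δx/(sin θ' − sin θ) = -1.7500
v = R·ω = -1.7500·1.0000 = -1.7500

v = -1.7500, ω = 1.0000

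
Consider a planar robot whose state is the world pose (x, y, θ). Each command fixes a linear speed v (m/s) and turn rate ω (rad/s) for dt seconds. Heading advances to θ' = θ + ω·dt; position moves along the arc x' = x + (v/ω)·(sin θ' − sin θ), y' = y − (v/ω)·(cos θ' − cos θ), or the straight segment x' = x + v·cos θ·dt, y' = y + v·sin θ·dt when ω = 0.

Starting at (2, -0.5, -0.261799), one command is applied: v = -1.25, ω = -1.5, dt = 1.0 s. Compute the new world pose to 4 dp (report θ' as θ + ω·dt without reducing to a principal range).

(1.3975, 0.4631, -1.7618)

θ' = -0.2618 + -1.5·1.0 = -1.7618
R = v/ω = -1.25/-1.5 = 0.8333
x' = 2 + 0.8333·(sin -1.7618 − sin -0.2618) = 1.3975
y' = -0.5 − 0.8333·(cos -1.7618 − cos -0.2618) = 0.4631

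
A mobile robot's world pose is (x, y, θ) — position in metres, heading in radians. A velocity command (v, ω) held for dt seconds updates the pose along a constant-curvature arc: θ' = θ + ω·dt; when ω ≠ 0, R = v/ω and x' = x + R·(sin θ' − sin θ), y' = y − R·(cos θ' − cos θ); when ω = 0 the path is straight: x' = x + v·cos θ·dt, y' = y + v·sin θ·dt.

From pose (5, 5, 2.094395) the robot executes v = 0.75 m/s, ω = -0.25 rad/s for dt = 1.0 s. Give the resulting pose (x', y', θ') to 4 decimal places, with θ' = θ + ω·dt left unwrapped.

(4.7097, 5.6894, 1.8444)

θ' = 2.0944 + -0.25·1.0 = 1.8444
R = v/ω = 0.75/-0.25 = -3.0000
x' = 5 + -3.0000·(sin 1.8444 − sin 2.0944) = 4.7097
y' = 5 − -3.0000·(cos 1.8444 − cos 2.0944) = 5.6894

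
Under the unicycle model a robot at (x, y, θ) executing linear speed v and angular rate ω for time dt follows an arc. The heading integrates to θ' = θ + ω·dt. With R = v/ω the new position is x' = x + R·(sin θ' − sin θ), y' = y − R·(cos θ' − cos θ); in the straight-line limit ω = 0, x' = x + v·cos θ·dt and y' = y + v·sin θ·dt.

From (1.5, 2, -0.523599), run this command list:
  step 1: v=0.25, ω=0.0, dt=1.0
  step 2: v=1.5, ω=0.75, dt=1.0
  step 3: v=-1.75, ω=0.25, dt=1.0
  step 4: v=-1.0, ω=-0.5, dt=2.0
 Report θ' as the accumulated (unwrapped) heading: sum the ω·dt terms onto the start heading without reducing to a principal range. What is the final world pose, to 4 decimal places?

(-0.3905, 1.1025, -0.5236)

step 1: θ'=-0.5236 (straight) → pose (1.7165, 1.8750, -0.5236)
step 2: θ'=0.2264 (R=2.0000) → pose (3.1655, 1.6581, 0.2264)
step 3: θ'=0.4764 (R=-7.0000) → pose (1.5267, 1.0573, 0.4764)
step 4: θ'=-0.5236 (R=2.0000) → pose (-0.3905, 1.1025, -0.5236)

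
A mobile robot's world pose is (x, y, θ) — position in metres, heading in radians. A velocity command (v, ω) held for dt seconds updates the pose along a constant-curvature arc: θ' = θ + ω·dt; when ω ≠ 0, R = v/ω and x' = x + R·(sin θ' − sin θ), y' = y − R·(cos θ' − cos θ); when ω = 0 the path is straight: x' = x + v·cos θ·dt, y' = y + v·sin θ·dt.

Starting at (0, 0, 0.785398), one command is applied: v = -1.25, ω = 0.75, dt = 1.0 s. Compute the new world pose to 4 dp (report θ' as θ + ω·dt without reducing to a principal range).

θ' = 0.7854 + 0.75·1.0 = 1.5354
R = v/ω = -1.25/0.75 = -1.6667
x' = 0 + -1.6667·(sin 1.5354 − sin 0.7854) = -0.4871
y' = 0 − -1.6667·(cos 1.5354 − cos 0.7854) = -1.1195

(-0.4871, -1.1195, 1.5354)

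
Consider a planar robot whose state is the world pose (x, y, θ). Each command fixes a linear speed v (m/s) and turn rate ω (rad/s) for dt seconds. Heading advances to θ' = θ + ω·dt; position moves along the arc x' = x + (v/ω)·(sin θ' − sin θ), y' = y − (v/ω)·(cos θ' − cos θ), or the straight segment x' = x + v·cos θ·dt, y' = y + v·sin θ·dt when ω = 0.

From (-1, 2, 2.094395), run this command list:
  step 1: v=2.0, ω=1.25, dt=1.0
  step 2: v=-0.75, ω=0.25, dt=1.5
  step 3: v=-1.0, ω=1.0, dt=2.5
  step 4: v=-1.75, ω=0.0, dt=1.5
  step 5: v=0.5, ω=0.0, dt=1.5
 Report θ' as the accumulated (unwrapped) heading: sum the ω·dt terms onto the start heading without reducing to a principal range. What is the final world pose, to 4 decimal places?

step 1: θ'=3.3444 (R=1.6000) → pose (-2.7079, 2.7672, 3.3444)
step 2: θ'=3.7194 (R=-3.0000) → pose (-1.6736, 3.1927, 3.7194)
step 3: θ'=6.2194 (R=-1.0000) → pose (-2.1560, 5.0284, 6.2194)
step 4: θ'=6.2194 (straight) → pose (-4.7757, 5.1957, 6.2194)
step 5: θ'=6.2194 (straight) → pose (-4.0272, 5.1479, 6.2194)

(-4.0272, 5.1479, 6.2194)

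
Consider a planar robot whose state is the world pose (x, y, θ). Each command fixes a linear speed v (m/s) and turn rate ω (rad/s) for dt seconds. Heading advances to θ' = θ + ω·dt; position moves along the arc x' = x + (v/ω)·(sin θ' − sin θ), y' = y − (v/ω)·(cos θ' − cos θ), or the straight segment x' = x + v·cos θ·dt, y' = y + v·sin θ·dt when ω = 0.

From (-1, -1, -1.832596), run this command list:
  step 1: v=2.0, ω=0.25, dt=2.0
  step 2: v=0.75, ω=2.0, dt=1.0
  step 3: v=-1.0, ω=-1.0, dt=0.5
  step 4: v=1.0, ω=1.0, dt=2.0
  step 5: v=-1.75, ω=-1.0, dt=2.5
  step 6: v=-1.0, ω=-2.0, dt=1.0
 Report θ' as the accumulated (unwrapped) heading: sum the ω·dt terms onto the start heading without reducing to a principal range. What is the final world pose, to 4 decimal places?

step 1: θ'=-1.3326 (R=8.0000) → pose (-1.0467, -4.9582, -1.3326)
step 2: θ'=0.6674 (R=0.3750) → pose (-0.4502, -5.1642, 0.6674)
step 3: θ'=0.1674 (R=1.0000) → pose (-0.9025, -5.3648, 0.1674)
step 4: θ'=2.1674 (R=1.0000) → pose (-0.2419, -3.8170, 2.1674)
step 5: θ'=-0.3326 (R=1.7500) → pose (-2.2609, -6.4543, -0.3326)
step 6: θ'=-2.3326 (R=0.5000) → pose (-2.4595, -5.6366, -2.3326)

(-2.4595, -5.6366, -2.3326)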